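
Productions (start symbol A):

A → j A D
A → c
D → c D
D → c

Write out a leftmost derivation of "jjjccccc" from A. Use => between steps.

A => jAD => jjADD => jjjADDD => jjjcDDD => jjjccDDD => jjjcccDD => jjjccccD => jjjccccc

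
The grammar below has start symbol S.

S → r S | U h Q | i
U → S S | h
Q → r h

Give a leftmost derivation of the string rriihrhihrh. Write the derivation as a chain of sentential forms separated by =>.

S => UhQ   [S → U h Q]
UhQ => SShQ   [U → S S]
SShQ => rSShQ   [S → r S]
rSShQ => rrSShQ   [S → r S]
rrSShQ => rrUhQShQ   [S → U h Q]
rrUhQShQ => rrSShQShQ   [U → S S]
rrSShQShQ => rriShQShQ   [S → i]
rriShQShQ => rriihQShQ   [S → i]
rriihQShQ => rriihrhShQ   [Q → r h]
rriihrhShQ => rriihrhihQ   [S → i]
rriihrhihQ => rriihrhihrh   [Q → r h]

S=>UhQ=>SShQ=>rSShQ=>rrSShQ=>rrUhQShQ=>rrSShQShQ=>rriShQShQ=>rriihQShQ=>rriihrhShQ=>rriihrhihQ=>rriihrhihrh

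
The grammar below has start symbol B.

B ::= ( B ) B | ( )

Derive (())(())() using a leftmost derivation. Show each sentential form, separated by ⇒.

B ⇒ (B)B   [B ::= ( B ) B]
(B)B ⇒ (())B   [B ::= ( )]
(())B ⇒ (())(B)B   [B ::= ( B ) B]
(())(B)B ⇒ (())(())B   [B ::= ( )]
(())(())B ⇒ (())(())()   [B ::= ( )]

B ⇒ (B)B ⇒ (())B ⇒ (())(B)B ⇒ (())(())B ⇒ (())(())()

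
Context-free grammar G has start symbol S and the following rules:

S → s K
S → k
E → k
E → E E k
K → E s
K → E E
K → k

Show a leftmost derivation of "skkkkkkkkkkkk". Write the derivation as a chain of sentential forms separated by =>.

S => sK   [S → s K]
sK => sEE   [K → E E]
sEE => sEEkE   [E → E E k]
sEEkE => sEEkEkE   [E → E E k]
sEEkEkE => sEEkEkEkE   [E → E E k]
sEEkEkEkE => sEEkEkEkEkE   [E → E E k]
sEEkEkEkEkE => sEEkEkEkEkEkE   [E → E E k]
sEEkEkEkEkEkE => skEkEkEkEkEkE   [E → k]
skEkEkEkEkEkE => skkkEkEkEkEkE   [E → k]
skkkEkEkEkEkE => skkkkkEkEkEkE   [E → k]
skkkkkEkEkEkE => skkkkkkkEkEkE   [E → k]
skkkkkkkEkEkE => skkkkkkkkkEkE   [E → k]
skkkkkkkkkEkE => skkkkkkkkkkkE   [E → k]
skkkkkkkkkkkE => skkkkkkkkkkkk   [E → k]

S => sK => sEE => sEEkE => sEEkEkE => sEEkEkEkE => sEEkEkEkEkE => sEEkEkEkEkEkE => skEkEkEkEkEkE => skkkEkEkEkEkE => skkkkkEkEkEkE => skkkkkkkEkEkE => skkkkkkkkkEkE => skkkkkkkkkkkE => skkkkkkkkkkkk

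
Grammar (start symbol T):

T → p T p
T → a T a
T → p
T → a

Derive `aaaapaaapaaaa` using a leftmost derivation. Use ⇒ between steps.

T ⇒ aTa   [T → a T a]
aTa ⇒ aaTaa   [T → a T a]
aaTaa ⇒ aaaTaaa   [T → a T a]
aaaTaaa ⇒ aaaaTaaaa   [T → a T a]
aaaaTaaaa ⇒ aaaapTpaaaa   [T → p T p]
aaaapTpaaaa ⇒ aaaapaTapaaaa   [T → a T a]
aaaapaTapaaaa ⇒ aaaapaaapaaaa   [T → a]

T⇒aTa⇒aaTaa⇒aaaTaaa⇒aaaaTaaaa⇒aaaapTpaaaa⇒aaaapaTapaaaa⇒aaaapaaapaaaa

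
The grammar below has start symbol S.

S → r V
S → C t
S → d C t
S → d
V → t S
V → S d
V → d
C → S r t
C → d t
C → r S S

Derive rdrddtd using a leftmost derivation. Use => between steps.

S => rV   [S → r V]
rV => rSd   [V → S d]
rSd => rdCtd   [S → d C t]
rdCtd => rdrSStd   [C → r S S]
rdrSStd => rdrdStd   [S → d]
rdrdStd => rdrddtd   [S → d]

S => rV => rSd => rdCtd => rdrSStd => rdrdStd => rdrddtd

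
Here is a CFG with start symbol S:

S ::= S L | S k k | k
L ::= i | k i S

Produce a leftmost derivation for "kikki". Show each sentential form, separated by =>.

S=>SL=>SkkL=>SLkkL=>kLkkL=>kikkL=>kikki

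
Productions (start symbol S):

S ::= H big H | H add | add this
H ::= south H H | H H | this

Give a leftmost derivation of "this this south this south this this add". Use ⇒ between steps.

S ⇒ H add ⇒ H H add ⇒ H H H add ⇒ this H H add ⇒ this this H add ⇒ this this south H H add ⇒ this this south this H add ⇒ this this south this south H H add ⇒ this this south this south this H add ⇒ this this south this south this this add

S ⇒ H add   [S ::= H add]
H add ⇒ H H add   [H ::= H H]
H H add ⇒ H H H add   [H ::= H H]
H H H add ⇒ this H H add   [H ::= this]
this H H add ⇒ this this H add   [H ::= this]
this this H add ⇒ this this south H H add   [H ::= south H H]
this this south H H add ⇒ this this south this H add   [H ::= this]
this this south this H add ⇒ this this south this south H H add   [H ::= south H H]
this this south this south H H add ⇒ this this south this south this H add   [H ::= this]
this this south this south this H add ⇒ this this south this south this this add   [H ::= this]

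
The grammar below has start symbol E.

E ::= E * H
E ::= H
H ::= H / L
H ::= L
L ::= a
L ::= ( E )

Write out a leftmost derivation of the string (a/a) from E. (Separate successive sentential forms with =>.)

E => H => L => (E) => (H) => (H/L) => (L/L) => (a/L) => (a/a)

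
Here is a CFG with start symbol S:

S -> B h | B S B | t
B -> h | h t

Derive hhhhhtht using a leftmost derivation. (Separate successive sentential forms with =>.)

S=>BSB=>hSB=>hBSBB=>hhSBB=>hhBhBB=>hhhhBB=>hhhhhtB=>hhhhhtht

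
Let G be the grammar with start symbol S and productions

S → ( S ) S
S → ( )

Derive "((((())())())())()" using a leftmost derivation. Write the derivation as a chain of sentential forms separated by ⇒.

S ⇒ (S)S ⇒ ((S)S)S ⇒ (((S)S)S)S ⇒ ((((S)S)S)S)S ⇒ ((((())S)S)S)S ⇒ ((((())())S)S)S ⇒ ((((())())())S)S ⇒ ((((())())())())S ⇒ ((((())())())())()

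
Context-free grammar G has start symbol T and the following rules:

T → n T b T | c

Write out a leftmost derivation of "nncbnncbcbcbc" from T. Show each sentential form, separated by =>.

T => nTbT   [T → n T b T]
nTbT => nnTbTbT   [T → n T b T]
nnTbTbT => nncbTbT   [T → c]
nncbTbT => nncbnTbTbT   [T → n T b T]
nncbnTbTbT => nncbnnTbTbTbT   [T → n T b T]
nncbnnTbTbTbT => nncbnncbTbTbT   [T → c]
nncbnncbTbTbT => nncbnncbcbTbT   [T → c]
nncbnncbcbTbT => nncbnncbcbcbT   [T → c]
nncbnncbcbcbT => nncbnncbcbcbc   [T → c]

T=>nTbT=>nnTbTbT=>nncbTbT=>nncbnTbTbT=>nncbnnTbTbTbT=>nncbnncbTbTbT=>nncbnncbcbTbT=>nncbnncbcbcbT=>nncbnncbcbcbc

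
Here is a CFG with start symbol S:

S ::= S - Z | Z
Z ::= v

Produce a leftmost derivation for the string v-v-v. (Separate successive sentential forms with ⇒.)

S⇒S-Z⇒S-Z-Z⇒Z-Z-Z⇒v-Z-Z⇒v-v-Z⇒v-v-v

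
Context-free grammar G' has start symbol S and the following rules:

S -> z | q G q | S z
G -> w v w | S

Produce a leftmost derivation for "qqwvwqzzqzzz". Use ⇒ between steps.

S ⇒ Sz   [S -> S z]
Sz ⇒ Szz   [S -> S z]
Szz ⇒ Szzz   [S -> S z]
Szzz ⇒ qGqzzz   [S -> q G q]
qGqzzz ⇒ qSqzzz   [G -> S]
qSqzzz ⇒ qSzqzzz   [S -> S z]
qSzqzzz ⇒ qSzzqzzz   [S -> S z]
qSzzqzzz ⇒ qqGqzzqzzz   [S -> q G q]
qqGqzzqzzz ⇒ qqwvwqzzqzzz   [G -> w v w]

S⇒Sz⇒Szz⇒Szzz⇒qGqzzz⇒qSqzzz⇒qSzqzzz⇒qSzzqzzz⇒qqGqzzqzzz⇒qqwvwqzzqzzz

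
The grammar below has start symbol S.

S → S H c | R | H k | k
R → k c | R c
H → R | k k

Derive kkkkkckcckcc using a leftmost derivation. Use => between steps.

S => SHc => SHcHc => SHcHcHc => HkHcHcHc => kkkHcHcHc => kkkkkcHcHc => kkkkkcRcHc => kkkkkckccHc => kkkkkckccRc => kkkkkckcckcc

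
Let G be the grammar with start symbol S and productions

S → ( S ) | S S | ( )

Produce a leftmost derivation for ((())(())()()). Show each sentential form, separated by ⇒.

S ⇒ (S) ⇒ (SS) ⇒ (SSS) ⇒ (SSSS) ⇒ ((S)SSS) ⇒ ((())SSS) ⇒ ((())(S)SS) ⇒ ((())(())SS) ⇒ ((())(())()S) ⇒ ((())(())()())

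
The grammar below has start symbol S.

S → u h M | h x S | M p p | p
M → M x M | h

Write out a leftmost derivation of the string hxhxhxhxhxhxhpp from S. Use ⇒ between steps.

S ⇒ hxS   [S → h x S]
hxS ⇒ hxhxS   [S → h x S]
hxhxS ⇒ hxhxMpp   [S → M p p]
hxhxMpp ⇒ hxhxMxMpp   [M → M x M]
hxhxMxMpp ⇒ hxhxMxMxMpp   [M → M x M]
hxhxMxMxMpp ⇒ hxhxMxMxMxMpp   [M → M x M]
hxhxMxMxMxMpp ⇒ hxhxMxMxMxMxMpp   [M → M x M]
hxhxMxMxMxMxMpp ⇒ hxhxhxMxMxMxMpp   [M → h]
hxhxhxMxMxMxMpp ⇒ hxhxhxhxMxMxMpp   [M → h]
hxhxhxhxMxMxMpp ⇒ hxhxhxhxhxMxMpp   [M → h]
hxhxhxhxhxMxMpp ⇒ hxhxhxhxhxhxMpp   [M → h]
hxhxhxhxhxhxMpp ⇒ hxhxhxhxhxhxhpp   [M → h]

S ⇒ hxS ⇒ hxhxS ⇒ hxhxMpp ⇒ hxhxMxMpp ⇒ hxhxMxMxMpp ⇒ hxhxMxMxMxMpp ⇒ hxhxMxMxMxMxMpp ⇒ hxhxhxMxMxMxMpp ⇒ hxhxhxhxMxMxMpp ⇒ hxhxhxhxhxMxMpp ⇒ hxhxhxhxhxhxMpp ⇒ hxhxhxhxhxhxhpp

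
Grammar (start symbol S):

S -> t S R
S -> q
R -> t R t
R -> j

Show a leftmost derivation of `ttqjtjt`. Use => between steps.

S=>tSR=>ttSRR=>ttqRR=>ttqjR=>ttqjtRt=>ttqjtjt

S => tSR   [S -> t S R]
tSR => ttSRR   [S -> t S R]
ttSRR => ttqRR   [S -> q]
ttqRR => ttqjR   [R -> j]
ttqjR => ttqjtRt   [R -> t R t]
ttqjtRt => ttqjtjt   [R -> j]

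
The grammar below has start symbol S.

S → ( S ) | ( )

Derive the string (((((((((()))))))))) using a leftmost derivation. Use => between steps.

S => (S) => ((S)) => (((S))) => ((((S)))) => (((((S))))) => ((((((S)))))) => (((((((S))))))) => ((((((((S)))))))) => (((((((((S))))))))) => (((((((((())))))))))

S => (S)   [S → ( S )]
(S) => ((S))   [S → ( S )]
((S)) => (((S)))   [S → ( S )]
(((S))) => ((((S))))   [S → ( S )]
((((S)))) => (((((S)))))   [S → ( S )]
(((((S))))) => ((((((S))))))   [S → ( S )]
((((((S)))))) => (((((((S)))))))   [S → ( S )]
(((((((S))))))) => ((((((((S))))))))   [S → ( S )]
((((((((S)))))))) => (((((((((S)))))))))   [S → ( S )]
(((((((((S))))))))) => (((((((((())))))))))   [S → ( )]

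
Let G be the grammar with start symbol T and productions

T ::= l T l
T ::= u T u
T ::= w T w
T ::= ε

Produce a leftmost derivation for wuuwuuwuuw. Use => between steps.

T => wTw   [T ::= w T w]
wTw => wuTuw   [T ::= u T u]
wuTuw => wuuTuuw   [T ::= u T u]
wuuTuuw => wuuwTwuuw   [T ::= w T w]
wuuwTwuuw => wuuwuTuwuuw   [T ::= u T u]
wuuwuTuwuuw => wuuwuuwuuw   [T ::= ε]

T => wTw => wuTuw => wuuTuuw => wuuwTwuuw => wuuwuTuwuuw => wuuwuuwuuw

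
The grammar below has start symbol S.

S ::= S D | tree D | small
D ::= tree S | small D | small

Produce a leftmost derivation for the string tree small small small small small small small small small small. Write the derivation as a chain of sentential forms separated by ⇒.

S ⇒ S D   [S ::= S D]
S D ⇒ tree D D   [S ::= tree D]
tree D D ⇒ tree small D D   [D ::= small D]
tree small D D ⇒ tree small small D D   [D ::= small D]
tree small small D D ⇒ tree small small small D D   [D ::= small D]
tree small small small D D ⇒ tree small small small small D D   [D ::= small D]
tree small small small small D D ⇒ tree small small small small small D   [D ::= small]
tree small small small small small D ⇒ tree small small small small small small D   [D ::= small D]
tree small small small small small small D ⇒ tree small small small small small small small D   [D ::= small D]
tree small small small small small small small D ⇒ tree small small small small small small small small D   [D ::= small D]
tree small small small small small small small small D ⇒ tree small small small small small small small small small D   [D ::= small D]
tree small small small small small small small small small D ⇒ tree small small small small small small small small small small   [D ::= small]

S ⇒ S D ⇒ tree D D ⇒ tree small D D ⇒ tree small small D D ⇒ tree small small small D D ⇒ tree small small small small D D ⇒ tree small small small small small D ⇒ tree small small small small small small D ⇒ tree small small small small small small small D ⇒ tree small small small small small small small small D ⇒ tree small small small small small small small small small D ⇒ tree small small small small small small small small small small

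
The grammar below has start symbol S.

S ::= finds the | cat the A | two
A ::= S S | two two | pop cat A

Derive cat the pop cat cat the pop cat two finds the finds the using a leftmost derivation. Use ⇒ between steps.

S ⇒ cat the A   [S ::= cat the A]
cat the A ⇒ cat the pop cat A   [A ::= pop cat A]
cat the pop cat A ⇒ cat the pop cat S S   [A ::= S S]
cat the pop cat S S ⇒ cat the pop cat cat the A S   [S ::= cat the A]
cat the pop cat cat the A S ⇒ cat the pop cat cat the pop cat A S   [A ::= pop cat A]
cat the pop cat cat the pop cat A S ⇒ cat the pop cat cat the pop cat S S S   [A ::= S S]
cat the pop cat cat the pop cat S S S ⇒ cat the pop cat cat the pop cat two S S   [S ::= two]
cat the pop cat cat the pop cat two S S ⇒ cat the pop cat cat the pop cat two finds the S   [S ::= finds the]
cat the pop cat cat the pop cat two finds the S ⇒ cat the pop cat cat the pop cat two finds the finds the   [S ::= finds the]

S ⇒ cat the A ⇒ cat the pop cat A ⇒ cat the pop cat S S ⇒ cat the pop cat cat the A S ⇒ cat the pop cat cat the pop cat A S ⇒ cat the pop cat cat the pop cat S S S ⇒ cat the pop cat cat the pop cat two S S ⇒ cat the pop cat cat the pop cat two finds the S ⇒ cat the pop cat cat the pop cat two finds the finds the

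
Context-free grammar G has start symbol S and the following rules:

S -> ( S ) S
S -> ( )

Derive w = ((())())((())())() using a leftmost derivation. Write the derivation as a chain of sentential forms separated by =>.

S => (S)S => ((S)S)S => ((())S)S => ((())())S => ((())())(S)S => ((())())((S)S)S => ((())())((())S)S => ((())())((())())S => ((())())((())())()

S => (S)S   [S -> ( S ) S]
(S)S => ((S)S)S   [S -> ( S ) S]
((S)S)S => ((())S)S   [S -> ( )]
((())S)S => ((())())S   [S -> ( )]
((())())S => ((())())(S)S   [S -> ( S ) S]
((())())(S)S => ((())())((S)S)S   [S -> ( S ) S]
((())())((S)S)S => ((())())((())S)S   [S -> ( )]
((())())((())S)S => ((())())((())())S   [S -> ( )]
((())())((())())S => ((())())((())())()   [S -> ( )]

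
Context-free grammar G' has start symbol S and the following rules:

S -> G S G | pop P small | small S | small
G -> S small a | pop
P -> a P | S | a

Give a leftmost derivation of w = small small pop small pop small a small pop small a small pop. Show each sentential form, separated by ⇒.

S ⇒ small S   [S -> small S]
small S ⇒ small G S G   [S -> G S G]
small G S G ⇒ small S small a S G   [G -> S small a]
small S small a S G ⇒ small small S small a S G   [S -> small S]
small small S small a S G ⇒ small small G S G small a S G   [S -> G S G]
small small G S G small a S G ⇒ small small S small a S G small a S G   [G -> S small a]
small small S small a S G small a S G ⇒ small small G S G small a S G small a S G   [S -> G S G]
small small G S G small a S G small a S G ⇒ small small pop S G small a S G small a S G   [G -> pop]
small small pop S G small a S G small a S G ⇒ small small pop small G small a S G small a S G   [S -> small]
small small pop small G small a S G small a S G ⇒ small small pop small pop small a S G small a S G   [G -> pop]
small small pop small pop small a S G small a S G ⇒ small small pop small pop small a small G small a S G   [S -> small]
small small pop small pop small a small G small a S G ⇒ small small pop small pop small a small pop small a S G   [G -> pop]
small small pop small pop small a small pop small a S G ⇒ small small pop small pop small a small pop small a small G   [S -> small]
small small pop small pop small a small pop small a small G ⇒ small small pop small pop small a small pop small a small pop   [G -> pop]

S ⇒ small S ⇒ small G S G ⇒ small S small a S G ⇒ small small S small a S G ⇒ small small G S G small a S G ⇒ small small S small a S G small a S G ⇒ small small G S G small a S G small a S G ⇒ small small pop S G small a S G small a S G ⇒ small small pop small G small a S G small a S G ⇒ small small pop small pop small a S G small a S G ⇒ small small pop small pop small a small G small a S G ⇒ small small pop small pop small a small pop small a S G ⇒ small small pop small pop small a small pop small a small G ⇒ small small pop small pop small a small pop small a small pop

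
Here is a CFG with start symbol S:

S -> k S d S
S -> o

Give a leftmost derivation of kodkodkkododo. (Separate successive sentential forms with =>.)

S => kSdS   [S -> k S d S]
kSdS => kodS   [S -> o]
kodS => kodkSdS   [S -> k S d S]
kodkSdS => kodkodS   [S -> o]
kodkodS => kodkodkSdS   [S -> k S d S]
kodkodkSdS => kodkodkkSdSdS   [S -> k S d S]
kodkodkkSdSdS => kodkodkkodSdS   [S -> o]
kodkodkkodSdS => kodkodkkododS   [S -> o]
kodkodkkododS => kodkodkkododo   [S -> o]

S=>kSdS=>kodS=>kodkSdS=>kodkodS=>kodkodkSdS=>kodkodkkSdSdS=>kodkodkkodSdS=>kodkodkkododS=>kodkodkkododo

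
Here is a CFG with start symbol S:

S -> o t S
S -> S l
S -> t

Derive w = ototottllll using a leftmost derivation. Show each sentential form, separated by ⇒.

S ⇒ Sl ⇒ Sll ⇒ otSll ⇒ otSlll ⇒ ototSlll ⇒ ototSllll ⇒ otototSllll ⇒ ototottllll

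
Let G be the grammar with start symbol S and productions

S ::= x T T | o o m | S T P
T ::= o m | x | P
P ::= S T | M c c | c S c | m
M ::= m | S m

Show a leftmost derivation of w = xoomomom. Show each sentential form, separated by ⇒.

S ⇒ xTT ⇒ xPT ⇒ xSTT ⇒ xoomTT ⇒ xoomomT ⇒ xoomomom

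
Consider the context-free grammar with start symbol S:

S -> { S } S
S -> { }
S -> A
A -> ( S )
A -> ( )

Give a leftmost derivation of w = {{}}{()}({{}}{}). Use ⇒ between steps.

S ⇒ {S}S ⇒ {{}}S ⇒ {{}}{S}S ⇒ {{}}{A}S ⇒ {{}}{()}S ⇒ {{}}{()}A ⇒ {{}}{()}(S) ⇒ {{}}{()}({S}S) ⇒ {{}}{()}({{}}S) ⇒ {{}}{()}({{}}{})

S ⇒ {S}S   [S -> { S } S]
{S}S ⇒ {{}}S   [S -> { }]
{{}}S ⇒ {{}}{S}S   [S -> { S } S]
{{}}{S}S ⇒ {{}}{A}S   [S -> A]
{{}}{A}S ⇒ {{}}{()}S   [A -> ( )]
{{}}{()}S ⇒ {{}}{()}A   [S -> A]
{{}}{()}A ⇒ {{}}{()}(S)   [A -> ( S )]
{{}}{()}(S) ⇒ {{}}{()}({S}S)   [S -> { S } S]
{{}}{()}({S}S) ⇒ {{}}{()}({{}}S)   [S -> { }]
{{}}{()}({{}}S) ⇒ {{}}{()}({{}}{})   [S -> { }]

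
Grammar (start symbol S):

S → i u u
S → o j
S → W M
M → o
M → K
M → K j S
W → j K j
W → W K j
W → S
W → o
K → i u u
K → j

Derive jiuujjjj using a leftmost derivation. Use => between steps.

S => WM => WKjM => jKjKjM => jiuujKjM => jiuujjjM => jiuujjjK => jiuujjjj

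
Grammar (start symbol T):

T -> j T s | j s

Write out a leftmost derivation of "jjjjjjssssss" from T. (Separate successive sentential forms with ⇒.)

T⇒jTs⇒jjTss⇒jjjTsss⇒jjjjTssss⇒jjjjjTsssss⇒jjjjjjssssss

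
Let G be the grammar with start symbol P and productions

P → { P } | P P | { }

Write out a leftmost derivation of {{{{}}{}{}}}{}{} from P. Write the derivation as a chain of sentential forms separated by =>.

P => PP => PPP => {P}PP => {{P}}PP => {{PP}}PP => {{PPP}}PP => {{{P}PP}}PP => {{{{}}PP}}PP => {{{{}}{}P}}PP => {{{{}}{}{}}}PP => {{{{}}{}{}}}{}P => {{{{}}{}{}}}{}{}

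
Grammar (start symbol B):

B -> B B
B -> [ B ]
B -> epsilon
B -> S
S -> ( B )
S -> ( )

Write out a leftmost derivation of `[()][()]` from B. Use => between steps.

B => BB   [B -> B B]
BB => [B]B   [B -> [ B ]]
[B]B => [S]B   [B -> S]
[S]B => [()]B   [S -> ( )]
[()]B => [()][B]   [B -> [ B ]]
[()][B] => [()][S]   [B -> S]
[()][S] => [()][()]   [S -> ( )]

B => BB => [B]B => [S]B => [()]B => [()][B] => [()][S] => [()][()]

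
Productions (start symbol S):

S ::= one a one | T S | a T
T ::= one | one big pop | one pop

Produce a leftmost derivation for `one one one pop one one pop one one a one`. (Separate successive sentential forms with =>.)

S => T S => one S => one T S => one one S => one one T S => one one one pop S => one one one pop T S => one one one pop one S => one one one pop one T S => one one one pop one one pop S => one one one pop one one pop T S => one one one pop one one pop one S => one one one pop one one pop one one a one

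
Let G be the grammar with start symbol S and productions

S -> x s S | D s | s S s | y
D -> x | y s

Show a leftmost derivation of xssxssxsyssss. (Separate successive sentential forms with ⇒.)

S⇒xsS⇒xssSs⇒xssxsSs⇒xssxssSss⇒xssxssxsSss⇒xssxssxsDsss⇒xssxssxsyssss

S ⇒ xsS   [S -> x s S]
xsS ⇒ xssSs   [S -> s S s]
xssSs ⇒ xssxsSs   [S -> x s S]
xssxsSs ⇒ xssxssSss   [S -> s S s]
xssxssSss ⇒ xssxssxsSss   [S -> x s S]
xssxssxsSss ⇒ xssxssxsDsss   [S -> D s]
xssxssxsDsss ⇒ xssxssxsyssss   [D -> y s]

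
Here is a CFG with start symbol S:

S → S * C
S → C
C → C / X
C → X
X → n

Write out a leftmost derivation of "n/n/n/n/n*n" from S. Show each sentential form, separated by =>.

S => S*C => C*C => C/X*C => C/X/X*C => C/X/X/X*C => C/X/X/X/X*C => X/X/X/X/X*C => n/X/X/X/X*C => n/n/X/X/X*C => n/n/n/X/X*C => n/n/n/n/X*C => n/n/n/n/n*C => n/n/n/n/n*X => n/n/n/n/n*n

S => S*C   [S → S * C]
S*C => C*C   [S → C]
C*C => C/X*C   [C → C / X]
C/X*C => C/X/X*C   [C → C / X]
C/X/X*C => C/X/X/X*C   [C → C / X]
C/X/X/X*C => C/X/X/X/X*C   [C → C / X]
C/X/X/X/X*C => X/X/X/X/X*C   [C → X]
X/X/X/X/X*C => n/X/X/X/X*C   [X → n]
n/X/X/X/X*C => n/n/X/X/X*C   [X → n]
n/n/X/X/X*C => n/n/n/X/X*C   [X → n]
n/n/n/X/X*C => n/n/n/n/X*C   [X → n]
n/n/n/n/X*C => n/n/n/n/n*C   [X → n]
n/n/n/n/n*C => n/n/n/n/n*X   [C → X]
n/n/n/n/n*X => n/n/n/n/n*n   [X → n]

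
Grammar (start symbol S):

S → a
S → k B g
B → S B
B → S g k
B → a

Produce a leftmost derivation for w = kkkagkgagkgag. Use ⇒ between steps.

S ⇒ kBg ⇒ kSBg ⇒ kkBgBg ⇒ kkSBgBg ⇒ kkkBgBgBg ⇒ kkkSgkgBgBg ⇒ kkkagkgBgBg ⇒ kkkagkgSgkgBg ⇒ kkkagkgagkgBg ⇒ kkkagkgagkgag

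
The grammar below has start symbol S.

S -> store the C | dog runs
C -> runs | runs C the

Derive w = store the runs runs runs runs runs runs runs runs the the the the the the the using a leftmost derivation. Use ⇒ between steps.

S ⇒ store the C ⇒ store the runs C the ⇒ store the runs runs C the the ⇒ store the runs runs runs C the the the ⇒ store the runs runs runs runs C the the the the ⇒ store the runs runs runs runs runs C the the the the the ⇒ store the runs runs runs runs runs runs C the the the the the the ⇒ store the runs runs runs runs runs runs runs C the the the the the the the ⇒ store the runs runs runs runs runs runs runs runs the the the the the the the

S ⇒ store the C   [S -> store the C]
store the C ⇒ store the runs C the   [C -> runs C the]
store the runs C the ⇒ store the runs runs C the the   [C -> runs C the]
store the runs runs C the the ⇒ store the runs runs runs C the the the   [C -> runs C the]
store the runs runs runs C the the the ⇒ store the runs runs runs runs C the the the the   [C -> runs C the]
store the runs runs runs runs C the the the the ⇒ store the runs runs runs runs runs C the the the the the   [C -> runs C the]
store the runs runs runs runs runs C the the the the the ⇒ store the runs runs runs runs runs runs C the the the the the the   [C -> runs C the]
store the runs runs runs runs runs runs C the the the the the the ⇒ store the runs runs runs runs runs runs runs C the the the the the the the   [C -> runs C the]
store the runs runs runs runs runs runs runs C the the the the the the the ⇒ store the runs runs runs runs runs runs runs runs the the the the the the the   [C -> runs]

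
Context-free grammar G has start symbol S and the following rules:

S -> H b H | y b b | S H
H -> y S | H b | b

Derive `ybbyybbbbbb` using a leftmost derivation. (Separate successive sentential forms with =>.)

S => HbH => ySbH => yHbHbH => ybbHbH => ybbHbbH => ybbySbbH => ybbySHbbH => ybbyybbHbbH => ybbyybbbbbH => ybbyybbbbbb

S => HbH   [S -> H b H]
HbH => ySbH   [H -> y S]
ySbH => yHbHbH   [S -> H b H]
yHbHbH => ybbHbH   [H -> b]
ybbHbH => ybbHbbH   [H -> H b]
ybbHbbH => ybbySbbH   [H -> y S]
ybbySbbH => ybbySHbbH   [S -> S H]
ybbySHbbH => ybbyybbHbbH   [S -> y b b]
ybbyybbHbbH => ybbyybbbbbH   [H -> b]
ybbyybbbbbH => ybbyybbbbbb   [H -> b]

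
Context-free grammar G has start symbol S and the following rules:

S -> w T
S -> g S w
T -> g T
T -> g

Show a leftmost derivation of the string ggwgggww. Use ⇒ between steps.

S⇒gSw⇒ggSww⇒ggwTww⇒ggwgTww⇒ggwggTww⇒ggwgggww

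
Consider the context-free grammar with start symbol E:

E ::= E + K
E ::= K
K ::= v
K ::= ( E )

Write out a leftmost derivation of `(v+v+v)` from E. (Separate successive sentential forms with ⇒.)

E ⇒ K ⇒ (E) ⇒ (E+K) ⇒ (E+K+K) ⇒ (K+K+K) ⇒ (v+K+K) ⇒ (v+v+K) ⇒ (v+v+v)

E ⇒ K   [E ::= K]
K ⇒ (E)   [K ::= ( E )]
(E) ⇒ (E+K)   [E ::= E + K]
(E+K) ⇒ (E+K+K)   [E ::= E + K]
(E+K+K) ⇒ (K+K+K)   [E ::= K]
(K+K+K) ⇒ (v+K+K)   [K ::= v]
(v+K+K) ⇒ (v+v+K)   [K ::= v]
(v+v+K) ⇒ (v+v+v)   [K ::= v]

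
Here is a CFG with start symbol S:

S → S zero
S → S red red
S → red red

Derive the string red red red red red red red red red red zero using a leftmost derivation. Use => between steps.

S => S zero => S red red zero => S red red red red zero => S red red red red red red zero => S red red red red red red red red zero => red red red red red red red red red red zero

S => S zero   [S → S zero]
S zero => S red red zero   [S → S red red]
S red red zero => S red red red red zero   [S → S red red]
S red red red red zero => S red red red red red red zero   [S → S red red]
S red red red red red red zero => S red red red red red red red red zero   [S → S red red]
S red red red red red red red red zero => red red red red red red red red red red zero   [S → red red]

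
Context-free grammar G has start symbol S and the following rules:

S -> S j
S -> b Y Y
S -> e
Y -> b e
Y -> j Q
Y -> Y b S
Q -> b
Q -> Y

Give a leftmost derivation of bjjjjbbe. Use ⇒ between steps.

S ⇒ bYY ⇒ bjQY ⇒ bjYY ⇒ bjjQY ⇒ bjjYY ⇒ bjjjQY ⇒ bjjjYY ⇒ bjjjjQY ⇒ bjjjjbY ⇒ bjjjjbbe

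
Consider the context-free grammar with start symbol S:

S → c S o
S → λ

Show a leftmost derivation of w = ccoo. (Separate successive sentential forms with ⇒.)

S ⇒ cSo   [S → c S o]
cSo ⇒ ccSoo   [S → c S o]
ccSoo ⇒ ccoo   [S → λ]

S ⇒ cSo ⇒ ccSoo ⇒ ccoo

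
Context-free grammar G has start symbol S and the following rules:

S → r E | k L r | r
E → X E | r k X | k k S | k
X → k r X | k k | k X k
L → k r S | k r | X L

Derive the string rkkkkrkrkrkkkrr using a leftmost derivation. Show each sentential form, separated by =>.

S => rE => rkkS => rkkkLr => rkkkXLr => rkkkkrXLr => rkkkkrkrXLr => rkkkkrkrkrXLr => rkkkkrkrkrkkLr => rkkkkrkrkrkkkrr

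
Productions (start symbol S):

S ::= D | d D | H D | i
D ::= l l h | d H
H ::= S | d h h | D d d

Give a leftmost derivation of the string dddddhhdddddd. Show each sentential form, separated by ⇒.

S ⇒ D ⇒ dH ⇒ dDdd ⇒ ddHdd ⇒ ddDdddd ⇒ dddHdddd ⇒ dddDdddddd ⇒ ddddHdddddd ⇒ dddddhhdddddd

S ⇒ D   [S ::= D]
D ⇒ dH   [D ::= d H]
dH ⇒ dDdd   [H ::= D d d]
dDdd ⇒ ddHdd   [D ::= d H]
ddHdd ⇒ ddDdddd   [H ::= D d d]
ddDdddd ⇒ dddHdddd   [D ::= d H]
dddHdddd ⇒ dddDdddddd   [H ::= D d d]
dddDdddddd ⇒ ddddHdddddd   [D ::= d H]
ddddHdddddd ⇒ dddddhhdddddd   [H ::= d h h]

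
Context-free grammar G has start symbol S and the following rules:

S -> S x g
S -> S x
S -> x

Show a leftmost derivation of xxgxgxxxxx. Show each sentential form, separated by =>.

S => Sx   [S -> S x]
Sx => Sxx   [S -> S x]
Sxx => Sxxx   [S -> S x]
Sxxx => Sxxxx   [S -> S x]
Sxxxx => Sxxxxx   [S -> S x]
Sxxxxx => Sxgxxxxx   [S -> S x g]
Sxgxxxxx => Sxgxgxxxxx   [S -> S x g]
Sxgxgxxxxx => xxgxgxxxxx   [S -> x]

S=>Sx=>Sxx=>Sxxx=>Sxxxx=>Sxxxxx=>Sxgxxxxx=>Sxgxgxxxxx=>xxgxgxxxxx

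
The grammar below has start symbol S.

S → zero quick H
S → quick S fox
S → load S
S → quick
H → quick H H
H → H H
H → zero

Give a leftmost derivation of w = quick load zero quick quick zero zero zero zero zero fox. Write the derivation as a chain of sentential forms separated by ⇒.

S ⇒ quick S fox ⇒ quick load S fox ⇒ quick load zero quick H fox ⇒ quick load zero quick H H fox ⇒ quick load zero quick H H H fox ⇒ quick load zero quick quick H H H H fox ⇒ quick load zero quick quick H H H H H fox ⇒ quick load zero quick quick zero H H H H fox ⇒ quick load zero quick quick zero zero H H H fox ⇒ quick load zero quick quick zero zero zero H H fox ⇒ quick load zero quick quick zero zero zero zero H fox ⇒ quick load zero quick quick zero zero zero zero zero fox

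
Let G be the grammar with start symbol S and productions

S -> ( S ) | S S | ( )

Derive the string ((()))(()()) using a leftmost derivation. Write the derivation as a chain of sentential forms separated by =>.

S => SS => (S)S => ((S))S => ((()))S => ((()))(S) => ((()))(SS) => ((()))(()S) => ((()))(()())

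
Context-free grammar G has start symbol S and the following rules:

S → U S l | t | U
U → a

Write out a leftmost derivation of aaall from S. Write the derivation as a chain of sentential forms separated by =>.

S => USl => aSl => aUSll => aaSll => aaUll => aaall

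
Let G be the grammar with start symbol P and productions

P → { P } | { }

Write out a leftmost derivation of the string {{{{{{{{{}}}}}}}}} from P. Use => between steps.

P => {P}   [P → { P }]
{P} => {{P}}   [P → { P }]
{{P}} => {{{P}}}   [P → { P }]
{{{P}}} => {{{{P}}}}   [P → { P }]
{{{{P}}}} => {{{{{P}}}}}   [P → { P }]
{{{{{P}}}}} => {{{{{{P}}}}}}   [P → { P }]
{{{{{{P}}}}}} => {{{{{{{P}}}}}}}   [P → { P }]
{{{{{{{P}}}}}}} => {{{{{{{{P}}}}}}}}   [P → { P }]
{{{{{{{{P}}}}}}}} => {{{{{{{{{}}}}}}}}}   [P → { }]

P=>{P}=>{{P}}=>{{{P}}}=>{{{{P}}}}=>{{{{{P}}}}}=>{{{{{{P}}}}}}=>{{{{{{{P}}}}}}}=>{{{{{{{{P}}}}}}}}=>{{{{{{{{{}}}}}}}}}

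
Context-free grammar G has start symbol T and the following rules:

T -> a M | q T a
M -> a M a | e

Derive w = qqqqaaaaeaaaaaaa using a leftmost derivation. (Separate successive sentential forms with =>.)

T => qTa => qqTaa => qqqTaaa => qqqqTaaaa => qqqqaMaaaa => qqqqaaMaaaaa => qqqqaaaMaaaaaa => qqqqaaaaMaaaaaaa => qqqqaaaaeaaaaaaa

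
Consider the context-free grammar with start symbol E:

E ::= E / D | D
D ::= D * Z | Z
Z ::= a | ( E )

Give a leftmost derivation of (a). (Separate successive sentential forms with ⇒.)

E ⇒ D ⇒ Z ⇒ (E) ⇒ (D) ⇒ (Z) ⇒ (a)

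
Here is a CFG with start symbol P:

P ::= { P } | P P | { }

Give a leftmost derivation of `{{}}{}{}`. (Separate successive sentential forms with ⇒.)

P ⇒ PP   [P ::= P P]
PP ⇒ PPP   [P ::= P P]
PPP ⇒ {P}PP   [P ::= { P }]
{P}PP ⇒ {{}}PP   [P ::= { }]
{{}}PP ⇒ {{}}{}P   [P ::= { }]
{{}}{}P ⇒ {{}}{}{}   [P ::= { }]

P⇒PP⇒PPP⇒{P}PP⇒{{}}PP⇒{{}}{}P⇒{{}}{}{}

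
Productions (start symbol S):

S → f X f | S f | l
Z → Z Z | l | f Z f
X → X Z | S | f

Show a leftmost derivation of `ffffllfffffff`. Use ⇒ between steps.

S⇒Sf⇒Sff⇒Sfff⇒Sffff⇒Sfffff⇒Sffffff⇒fXfffffff⇒fXZfffffff⇒fSZfffffff⇒ffXfZfffffff⇒ffffZfffffff⇒ffffZZfffffff⇒fffflZfffffff⇒ffffllfffffff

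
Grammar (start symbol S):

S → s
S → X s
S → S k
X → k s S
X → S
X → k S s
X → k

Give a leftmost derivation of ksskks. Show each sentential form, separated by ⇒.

S ⇒ Xs   [S → X s]
Xs ⇒ ksSs   [X → k s S]
ksSs ⇒ ksSks   [S → S k]
ksSks ⇒ ksSkks   [S → S k]
ksSkks ⇒ ksskks   [S → s]

S ⇒ Xs ⇒ ksSs ⇒ ksSks ⇒ ksSkks ⇒ ksskks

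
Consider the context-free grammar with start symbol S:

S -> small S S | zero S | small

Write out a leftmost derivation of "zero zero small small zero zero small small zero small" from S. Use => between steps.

S => zero S   [S -> zero S]
zero S => zero zero S   [S -> zero S]
zero zero S => zero zero small S S   [S -> small S S]
zero zero small S S => zero zero small small S   [S -> small]
zero zero small small S => zero zero small small zero S   [S -> zero S]
zero zero small small zero S => zero zero small small zero zero S   [S -> zero S]
zero zero small small zero zero S => zero zero small small zero zero small S S   [S -> small S S]
zero zero small small zero zero small S S => zero zero small small zero zero small small S   [S -> small]
zero zero small small zero zero small small S => zero zero small small zero zero small small zero S   [S -> zero S]
zero zero small small zero zero small small zero S => zero zero small small zero zero small small zero small   [S -> small]

S => zero S => zero zero S => zero zero small S S => zero zero small small S => zero zero small small zero S => zero zero small small zero zero S => zero zero small small zero zero small S S => zero zero small small zero zero small small S => zero zero small small zero zero small small zero S => zero zero small small zero zero small small zero small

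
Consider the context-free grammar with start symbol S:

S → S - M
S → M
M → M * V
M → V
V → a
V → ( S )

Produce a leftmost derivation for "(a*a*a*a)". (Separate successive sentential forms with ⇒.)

S⇒M⇒V⇒(S)⇒(M)⇒(M*V)⇒(M*V*V)⇒(M*V*V*V)⇒(V*V*V*V)⇒(a*V*V*V)⇒(a*a*V*V)⇒(a*a*a*V)⇒(a*a*a*a)

S ⇒ M   [S → M]
M ⇒ V   [M → V]
V ⇒ (S)   [V → ( S )]
(S) ⇒ (M)   [S → M]
(M) ⇒ (M*V)   [M → M * V]
(M*V) ⇒ (M*V*V)   [M → M * V]
(M*V*V) ⇒ (M*V*V*V)   [M → M * V]
(M*V*V*V) ⇒ (V*V*V*V)   [M → V]
(V*V*V*V) ⇒ (a*V*V*V)   [V → a]
(a*V*V*V) ⇒ (a*a*V*V)   [V → a]
(a*a*V*V) ⇒ (a*a*a*V)   [V → a]
(a*a*a*V) ⇒ (a*a*a*a)   [V → a]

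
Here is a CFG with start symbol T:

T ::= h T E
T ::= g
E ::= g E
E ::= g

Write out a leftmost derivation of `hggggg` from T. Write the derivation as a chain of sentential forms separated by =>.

T=>hTE=>hgE=>hggE=>hgggE=>hggggE=>hggggg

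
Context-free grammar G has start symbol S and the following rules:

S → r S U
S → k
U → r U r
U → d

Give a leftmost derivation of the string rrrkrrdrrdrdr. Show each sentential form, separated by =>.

S => rSU => rrSUU => rrrSUUU => rrrkUUU => rrrkrUrUU => rrrkrrUrrUU => rrrkrrdrrUU => rrrkrrdrrdU => rrrkrrdrrdrUr => rrrkrrdrrdrdr

S => rSU   [S → r S U]
rSU => rrSUU   [S → r S U]
rrSUU => rrrSUUU   [S → r S U]
rrrSUUU => rrrkUUU   [S → k]
rrrkUUU => rrrkrUrUU   [U → r U r]
rrrkrUrUU => rrrkrrUrrUU   [U → r U r]
rrrkrrUrrUU => rrrkrrdrrUU   [U → d]
rrrkrrdrrUU => rrrkrrdrrdU   [U → d]
rrrkrrdrrdU => rrrkrrdrrdrUr   [U → r U r]
rrrkrrdrrdrUr => rrrkrrdrrdrdr   [U → d]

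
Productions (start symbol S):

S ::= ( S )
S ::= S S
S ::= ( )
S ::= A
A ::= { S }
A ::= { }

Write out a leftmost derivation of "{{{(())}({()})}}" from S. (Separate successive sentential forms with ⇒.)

S ⇒ A ⇒ {S} ⇒ {A} ⇒ {{S}} ⇒ {{SS}} ⇒ {{AS}} ⇒ {{{S}S}} ⇒ {{{(S)}S}} ⇒ {{{(())}S}} ⇒ {{{(())}(S)}} ⇒ {{{(())}(A)}} ⇒ {{{(())}({S})}} ⇒ {{{(())}({()})}}

S ⇒ A   [S ::= A]
A ⇒ {S}   [A ::= { S }]
{S} ⇒ {A}   [S ::= A]
{A} ⇒ {{S}}   [A ::= { S }]
{{S}} ⇒ {{SS}}   [S ::= S S]
{{SS}} ⇒ {{AS}}   [S ::= A]
{{AS}} ⇒ {{{S}S}}   [A ::= { S }]
{{{S}S}} ⇒ {{{(S)}S}}   [S ::= ( S )]
{{{(S)}S}} ⇒ {{{(())}S}}   [S ::= ( )]
{{{(())}S}} ⇒ {{{(())}(S)}}   [S ::= ( S )]
{{{(())}(S)}} ⇒ {{{(())}(A)}}   [S ::= A]
{{{(())}(A)}} ⇒ {{{(())}({S})}}   [A ::= { S }]
{{{(())}({S})}} ⇒ {{{(())}({()})}}   [S ::= ( )]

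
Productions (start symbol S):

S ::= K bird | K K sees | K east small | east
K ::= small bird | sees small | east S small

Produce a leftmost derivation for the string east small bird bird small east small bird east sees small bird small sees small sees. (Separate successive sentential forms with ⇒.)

S ⇒ K K sees   [S ::= K K sees]
K K sees ⇒ east S small K sees   [K ::= east S small]
east S small K sees ⇒ east K bird small K sees   [S ::= K bird]
east K bird small K sees ⇒ east small bird bird small K sees   [K ::= small bird]
east small bird bird small K sees ⇒ east small bird bird small east S small sees   [K ::= east S small]
east small bird bird small east S small sees ⇒ east small bird bird small east K K sees small sees   [S ::= K K sees]
east small bird bird small east K K sees small sees ⇒ east small bird bird small east small bird K sees small sees   [K ::= small bird]
east small bird bird small east small bird K sees small sees ⇒ east small bird bird small east small bird east S small sees small sees   [K ::= east S small]
east small bird bird small east small bird east S small sees small sees ⇒ east small bird bird small east small bird east K bird small sees small sees   [S ::= K bird]
east small bird bird small east small bird east K bird small sees small sees ⇒ east small bird bird small east small bird east sees small bird small sees small sees   [K ::= sees small]

S ⇒ K K sees ⇒ east S small K sees ⇒ east K bird small K sees ⇒ east small bird bird small K sees ⇒ east small bird bird small east S small sees ⇒ east small bird bird small east K K sees small sees ⇒ east small bird bird small east small bird K sees small sees ⇒ east small bird bird small east small bird east S small sees small sees ⇒ east small bird bird small east small bird east K bird small sees small sees ⇒ east small bird bird small east small bird east sees small bird small sees small sees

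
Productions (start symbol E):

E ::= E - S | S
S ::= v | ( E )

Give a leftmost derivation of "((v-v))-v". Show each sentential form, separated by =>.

E => E-S => S-S => (E)-S => (S)-S => ((E))-S => ((E-S))-S => ((S-S))-S => ((v-S))-S => ((v-v))-S => ((v-v))-v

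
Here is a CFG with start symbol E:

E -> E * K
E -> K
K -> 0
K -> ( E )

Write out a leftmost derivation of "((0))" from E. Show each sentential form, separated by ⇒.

E⇒K⇒(E)⇒(K)⇒((E))⇒((K))⇒((0))

E ⇒ K   [E -> K]
K ⇒ (E)   [K -> ( E )]
(E) ⇒ (K)   [E -> K]
(K) ⇒ ((E))   [K -> ( E )]
((E)) ⇒ ((K))   [E -> K]
((K)) ⇒ ((0))   [K -> 0]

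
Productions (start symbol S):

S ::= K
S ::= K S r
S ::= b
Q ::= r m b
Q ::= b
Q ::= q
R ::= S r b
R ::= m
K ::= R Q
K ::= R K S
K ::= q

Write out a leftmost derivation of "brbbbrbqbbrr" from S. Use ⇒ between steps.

S ⇒ KSr ⇒ RQSr ⇒ SrbQSr ⇒ brbQSr ⇒ brbbSr ⇒ brbbKSrr ⇒ brbbRKSSrr ⇒ brbbSrbKSSrr ⇒ brbbbrbKSSrr ⇒ brbbbrbqSSrr ⇒ brbbbrbqbSrr ⇒ brbbbrbqbbrr

S ⇒ KSr   [S ::= K S r]
KSr ⇒ RQSr   [K ::= R Q]
RQSr ⇒ SrbQSr   [R ::= S r b]
SrbQSr ⇒ brbQSr   [S ::= b]
brbQSr ⇒ brbbSr   [Q ::= b]
brbbSr ⇒ brbbKSrr   [S ::= K S r]
brbbKSrr ⇒ brbbRKSSrr   [K ::= R K S]
brbbRKSSrr ⇒ brbbSrbKSSrr   [R ::= S r b]
brbbSrbKSSrr ⇒ brbbbrbKSSrr   [S ::= b]
brbbbrbKSSrr ⇒ brbbbrbqSSrr   [K ::= q]
brbbbrbqSSrr ⇒ brbbbrbqbSrr   [S ::= b]
brbbbrbqbSrr ⇒ brbbbrbqbbrr   [S ::= b]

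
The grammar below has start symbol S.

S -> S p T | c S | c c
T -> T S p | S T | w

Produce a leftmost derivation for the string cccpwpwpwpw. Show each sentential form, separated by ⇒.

S ⇒ SpT   [S -> S p T]
SpT ⇒ SpTpT   [S -> S p T]
SpTpT ⇒ SpTpTpT   [S -> S p T]
SpTpTpT ⇒ SpTpTpTpT   [S -> S p T]
SpTpTpTpT ⇒ cSpTpTpTpT   [S -> c S]
cSpTpTpTpT ⇒ cccpTpTpTpT   [S -> c c]
cccpTpTpTpT ⇒ cccpwpTpTpT   [T -> w]
cccpwpTpTpT ⇒ cccpwpwpTpT   [T -> w]
cccpwpwpTpT ⇒ cccpwpwpwpT   [T -> w]
cccpwpwpwpT ⇒ cccpwpwpwpw   [T -> w]

S ⇒ SpT ⇒ SpTpT ⇒ SpTpTpT ⇒ SpTpTpTpT ⇒ cSpTpTpTpT ⇒ cccpTpTpTpT ⇒ cccpwpTpTpT ⇒ cccpwpwpTpT ⇒ cccpwpwpwpT ⇒ cccpwpwpwpw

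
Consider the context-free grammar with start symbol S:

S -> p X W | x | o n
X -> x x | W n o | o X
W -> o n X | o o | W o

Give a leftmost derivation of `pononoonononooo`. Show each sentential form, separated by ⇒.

S ⇒ pXW   [S -> p X W]
pXW ⇒ pWnoW   [X -> W n o]
pWnoW ⇒ ponXnoW   [W -> o n X]
ponXnoW ⇒ ponWnonoW   [X -> W n o]
ponWnonoW ⇒ pononXnonoW   [W -> o n X]
pononXnonoW ⇒ pononWnononoW   [X -> W n o]
pononWnononoW ⇒ pononoonononoW   [W -> o o]
pononoonononoW ⇒ pononoonononooo   [W -> o o]

S⇒pXW⇒pWnoW⇒ponXnoW⇒ponWnonoW⇒pononXnonoW⇒pononWnononoW⇒pononoonononoW⇒pononoonononooo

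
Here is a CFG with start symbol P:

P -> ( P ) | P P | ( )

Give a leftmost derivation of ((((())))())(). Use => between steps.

P=>PP=>(P)P=>(PP)P=>((P)P)P=>(((P))P)P=>((((P)))P)P=>((((())))P)P=>((((())))())P=>((((())))())()

P => PP   [P -> P P]
PP => (P)P   [P -> ( P )]
(P)P => (PP)P   [P -> P P]
(PP)P => ((P)P)P   [P -> ( P )]
((P)P)P => (((P))P)P   [P -> ( P )]
(((P))P)P => ((((P)))P)P   [P -> ( P )]
((((P)))P)P => ((((())))P)P   [P -> ( )]
((((())))P)P => ((((())))())P   [P -> ( )]
((((())))())P => ((((())))())()   [P -> ( )]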